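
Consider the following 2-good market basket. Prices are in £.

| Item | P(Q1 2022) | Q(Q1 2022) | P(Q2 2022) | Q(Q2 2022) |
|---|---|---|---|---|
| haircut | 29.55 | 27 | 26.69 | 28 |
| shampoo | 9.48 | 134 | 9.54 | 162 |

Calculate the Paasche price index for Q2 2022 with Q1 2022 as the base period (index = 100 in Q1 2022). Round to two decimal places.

Paasche price index uses current-period quantities as weights.
ΣP(Q2 2022)·Q(Q2 2022) = 26.69×28 + 9.54×162 = 747.32 + 1545.48 = 2292.8
ΣP(Q1 2022)·Q(Q2 2022) = 29.55×28 + 9.48×162 = 827.4 + 1535.76 = 2363.16
Index = 2292.8 / 2363.16 × 100 = 97.0226

97.02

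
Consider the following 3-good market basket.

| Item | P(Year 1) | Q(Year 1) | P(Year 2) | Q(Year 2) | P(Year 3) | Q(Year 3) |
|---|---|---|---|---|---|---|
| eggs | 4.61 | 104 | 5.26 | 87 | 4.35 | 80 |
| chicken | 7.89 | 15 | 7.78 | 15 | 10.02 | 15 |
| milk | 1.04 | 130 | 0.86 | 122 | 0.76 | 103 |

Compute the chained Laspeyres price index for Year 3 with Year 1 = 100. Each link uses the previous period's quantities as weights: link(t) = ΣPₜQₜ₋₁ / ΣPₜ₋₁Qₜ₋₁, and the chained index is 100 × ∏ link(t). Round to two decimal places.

96.81

Link Year 1→Year 2:
ΣP(Year 2)Q(Year 1) = 5.26×104 + 7.78×15 + 0.86×130 = 547.04 + 116.7 + 111.8 = 775.54
ΣP(Year 1)Q(Year 1) = 4.61×104 + 7.89×15 + 1.04×130 = 479.44 + 118.35 + 135.2 = 732.99
link = 775.54/732.99 = 1.058050
Link Year 2→Year 3:
ΣP(Year 3)Q(Year 2) = 4.35×87 + 10.02×15 + 0.76×122 = 378.45 + 150.3 + 92.72 = 621.47
ΣP(Year 2)Q(Year 2) = 5.26×87 + 7.78×15 + 0.86×122 = 457.62 + 116.7 + 104.92 = 679.24
link = 621.47/679.24 = 0.914949
Chained index = 100 × 1.058050 × 0.914949 = 96.8062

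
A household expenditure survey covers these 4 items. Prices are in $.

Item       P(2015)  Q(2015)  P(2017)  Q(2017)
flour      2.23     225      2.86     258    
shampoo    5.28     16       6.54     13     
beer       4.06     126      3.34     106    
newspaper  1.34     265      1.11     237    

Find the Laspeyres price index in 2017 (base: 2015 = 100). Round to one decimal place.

100.7

Laspeyres price index uses base-period quantities as weights.
ΣP(2017)·Q(2015) = 2.86×225 + 6.54×16 + 3.34×126 + 1.11×265 = 643.5 + 104.64 + 420.84 + 294.15 = 1463.13
ΣP(2015)·Q(2015) = 2.23×225 + 5.28×16 + 4.06×126 + 1.34×265 = 501.75 + 84.48 + 511.56 + 355.1 = 1452.89
Index = 1463.13 / 1452.89 × 100 = 100.7048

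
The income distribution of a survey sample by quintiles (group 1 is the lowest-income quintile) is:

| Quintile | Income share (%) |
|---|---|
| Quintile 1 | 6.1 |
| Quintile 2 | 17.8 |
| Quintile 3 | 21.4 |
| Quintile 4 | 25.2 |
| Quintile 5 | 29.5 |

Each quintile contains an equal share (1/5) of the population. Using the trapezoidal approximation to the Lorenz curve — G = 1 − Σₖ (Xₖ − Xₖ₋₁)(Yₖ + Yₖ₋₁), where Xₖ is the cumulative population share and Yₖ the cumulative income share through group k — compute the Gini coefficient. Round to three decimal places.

0.217

Cumulative income shares Yₖ: 0.0610, 0.2390, 0.4530, 0.7050, 1.0000
Σ (Xₖ−Xₖ₋₁)(Yₖ+Yₖ₋₁) = (1/5)(0.0610+0.0000) + (1/5)(0.2390+0.0610) + (1/5)(0.4530+0.2390) + (1/5)(0.7050+0.4530) + (1/5)(1.0000+0.7050)
  = 0.0122 + 0.0600 + 0.1384 + 0.2316 + 0.3410 = 0.7832
G = 1 − 0.7832 = 0.2168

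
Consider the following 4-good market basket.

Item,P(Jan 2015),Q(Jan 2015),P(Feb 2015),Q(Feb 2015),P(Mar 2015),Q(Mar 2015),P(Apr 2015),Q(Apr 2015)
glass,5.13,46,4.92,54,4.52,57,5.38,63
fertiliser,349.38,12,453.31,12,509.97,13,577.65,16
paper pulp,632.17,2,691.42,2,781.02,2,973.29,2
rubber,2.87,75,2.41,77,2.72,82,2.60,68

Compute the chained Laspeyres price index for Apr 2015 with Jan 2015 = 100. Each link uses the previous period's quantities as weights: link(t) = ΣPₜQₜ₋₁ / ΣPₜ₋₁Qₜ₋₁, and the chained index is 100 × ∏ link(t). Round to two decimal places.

157.43

Link Jan 2015→Feb 2015:
ΣP(Feb 2015)Q(Jan 2015) = 4.92×46 + 453.31×12 + 691.42×2 + 2.41×75 = 226.32 + 5439.72 + 1382.84 + 180.75 = 7229.63
ΣP(Jan 2015)Q(Jan 2015) = 5.13×46 + 349.38×12 + 632.17×2 + 2.87×75 = 235.98 + 4192.56 + 1264.34 + 215.25 = 5908.13
link = 7229.63/5908.13 = 1.223675
Link Feb 2015→Mar 2015:
ΣP(Mar 2015)Q(Feb 2015) = 4.52×54 + 509.97×12 + 781.02×2 + 2.72×77 = 244.08 + 6119.64 + 1562.04 + 209.44 = 8135.2
ΣP(Feb 2015)Q(Feb 2015) = 4.92×54 + 453.31×12 + 691.42×2 + 2.41×77 = 265.68 + 5439.72 + 1382.84 + 185.57 = 7273.81
link = 8135.2/7273.81 = 1.118423
Link Mar 2015→Apr 2015:
ΣP(Apr 2015)Q(Mar 2015) = 5.38×57 + 577.65×13 + 973.29×2 + 2.60×82 = 306.66 + 7509.45 + 1946.58 + 213.2 = 9975.89
ΣP(Mar 2015)Q(Mar 2015) = 4.52×57 + 509.97×13 + 781.02×2 + 2.72×82 = 257.64 + 6629.61 + 1562.04 + 223.04 = 8672.33
link = 9975.89/8672.33 = 1.150313
Chained index = 100 × 1.223675 × 1.118423 × 1.150313 = 157.4302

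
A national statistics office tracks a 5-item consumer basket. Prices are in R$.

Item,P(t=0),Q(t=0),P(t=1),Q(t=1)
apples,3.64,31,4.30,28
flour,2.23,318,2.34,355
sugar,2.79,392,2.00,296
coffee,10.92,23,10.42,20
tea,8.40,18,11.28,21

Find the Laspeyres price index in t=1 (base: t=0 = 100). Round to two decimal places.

90.77

Laspeyres price index uses base-period quantities as weights.
ΣP(t=1)·Q(t=0) = 4.30×31 + 2.34×318 + 2.00×392 + 10.42×23 + 11.28×18 = 133.3 + 744.12 + 784 + 239.66 + 203.04 = 2104.12
ΣP(t=0)·Q(t=0) = 3.64×31 + 2.23×318 + 2.79×392 + 10.92×23 + 8.40×18 = 112.84 + 709.14 + 1093.68 + 251.16 + 151.2 = 2318.02
Index = 2104.12 / 2318.02 × 100 = 90.7723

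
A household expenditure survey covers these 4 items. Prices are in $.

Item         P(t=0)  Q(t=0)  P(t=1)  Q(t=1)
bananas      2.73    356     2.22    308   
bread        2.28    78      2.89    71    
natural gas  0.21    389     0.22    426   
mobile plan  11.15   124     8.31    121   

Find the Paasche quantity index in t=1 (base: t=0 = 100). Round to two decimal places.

Paasche quantity index uses current-period prices as weights.
ΣP(t=1)·Q(t=1) = 2.22×308 + 2.89×71 + 0.22×426 + 8.31×121 = 683.76 + 205.19 + 93.72 + 1005.51 = 1988.18
ΣP(t=1)·Q(t=0) = 2.22×356 + 2.89×78 + 0.22×389 + 8.31×124 = 790.32 + 225.42 + 85.58 + 1030.44 = 2131.76
Index = 1988.18 / 2131.76 × 100 = 93.2647

93.26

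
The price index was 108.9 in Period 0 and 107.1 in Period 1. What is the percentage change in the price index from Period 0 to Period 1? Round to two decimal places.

Change = (107.1 − 108.9) / 108.9 × 100
       = -1.8 / 108.9 × 100 = -1.6529%

-1.65%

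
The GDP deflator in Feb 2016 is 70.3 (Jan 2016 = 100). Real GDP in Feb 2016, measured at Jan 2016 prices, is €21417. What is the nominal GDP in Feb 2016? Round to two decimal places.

Nominal = Real × (Index/100) = 21417 × (70.3/100)
        = 21417 × 0.703 = 15056.1510

15056.15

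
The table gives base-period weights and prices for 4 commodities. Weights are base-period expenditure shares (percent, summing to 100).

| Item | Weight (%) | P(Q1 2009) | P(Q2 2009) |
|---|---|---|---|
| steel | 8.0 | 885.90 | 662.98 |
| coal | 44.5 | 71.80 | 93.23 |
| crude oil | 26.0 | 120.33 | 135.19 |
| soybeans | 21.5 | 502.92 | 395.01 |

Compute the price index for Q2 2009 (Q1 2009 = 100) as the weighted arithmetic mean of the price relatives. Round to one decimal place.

109.9

steel: 8.0 × (662.98/885.90) = 8.0 × 0.748369 = 5.9870
coal: 44.5 × (93.23/71.80) = 44.5 × 1.298468 = 57.7818
crude oil: 26.0 × (135.19/120.33) = 26.0 × 1.123494 = 29.2108
soybeans: 21.5 × (395.01/502.92) = 21.5 × 0.785433 = 16.8868
Index = Σ wᵢ·(p₁ᵢ/p₀ᵢ) = 5.9870 + 57.7818 + 29.2108 + 16.8868 = 109.8664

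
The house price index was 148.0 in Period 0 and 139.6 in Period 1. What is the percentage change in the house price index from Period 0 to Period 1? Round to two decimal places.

-5.68%

Change = (139.6 − 148.0) / 148.0 × 100
       = -8.4 / 148.0 × 100 = -5.6757%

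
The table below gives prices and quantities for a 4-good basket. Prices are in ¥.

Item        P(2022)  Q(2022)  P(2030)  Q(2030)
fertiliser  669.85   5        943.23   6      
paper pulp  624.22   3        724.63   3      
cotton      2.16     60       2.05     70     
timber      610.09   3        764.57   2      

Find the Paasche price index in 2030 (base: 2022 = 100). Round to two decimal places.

Paasche price index uses current-period quantities as weights.
ΣP(2030)·Q(2030) = 943.23×6 + 724.63×3 + 2.05×70 + 764.57×2 = 5659.38 + 2173.89 + 143.5 + 1529.14 = 9505.91
ΣP(2022)·Q(2030) = 669.85×6 + 624.22×3 + 2.16×70 + 610.09×2 = 4019.1 + 1872.66 + 151.2 + 1220.18 = 7263.14
Index = 9505.91 / 7263.14 × 100 = 130.8788

130.88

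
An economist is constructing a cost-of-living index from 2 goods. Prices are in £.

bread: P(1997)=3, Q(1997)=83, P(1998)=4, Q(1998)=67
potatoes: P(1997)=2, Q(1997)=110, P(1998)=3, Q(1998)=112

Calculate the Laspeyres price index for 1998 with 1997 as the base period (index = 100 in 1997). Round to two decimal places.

Laspeyres price index uses base-period quantities as weights.
ΣP(1998)·Q(1997) = 4×83 + 3×110 = 332 + 330 = 662
ΣP(1997)·Q(1997) = 3×83 + 2×110 = 249 + 220 = 469
Index = 662 / 469 × 100 = 141.1514

141.15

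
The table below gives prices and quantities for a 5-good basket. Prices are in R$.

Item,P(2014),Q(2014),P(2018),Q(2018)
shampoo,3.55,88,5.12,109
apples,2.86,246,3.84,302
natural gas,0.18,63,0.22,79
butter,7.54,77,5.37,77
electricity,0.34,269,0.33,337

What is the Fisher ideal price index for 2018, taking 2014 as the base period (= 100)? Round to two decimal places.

113.88

Laspeyres component (base-period weights):
ΣP(2018)Q(2014) = 5.12×88 + 3.84×246 + 0.22×63 + 5.37×77 + 0.33×269 = 450.56 + 944.64 + 13.86 + 413.49 + 88.77 = 1911.32
ΣP(2014)Q(2014) = 3.55×88 + 2.86×246 + 0.18×63 + 7.54×77 + 0.34×269 = 312.4 + 703.56 + 11.34 + 580.58 + 91.46 = 1699.34
L = 1911.32 / 1699.34 × 100 = 112.4743
Paasche component (current-period weights):
ΣP(2018)Q(2018) = 5.12×109 + 3.84×302 + 0.22×79 + 5.37×77 + 0.33×337 = 558.08 + 1159.68 + 17.38 + 413.49 + 111.21 = 2259.84
ΣP(2014)Q(2018) = 3.55×109 + 2.86×302 + 0.18×79 + 7.54×77 + 0.34×337 = 386.95 + 863.72 + 14.22 + 580.58 + 114.58 = 1960.05
P = 2259.84 / 1960.05 × 100 = 115.2950
Fisher = √(L × P) = √(112.4743 × 115.2950) = 113.8759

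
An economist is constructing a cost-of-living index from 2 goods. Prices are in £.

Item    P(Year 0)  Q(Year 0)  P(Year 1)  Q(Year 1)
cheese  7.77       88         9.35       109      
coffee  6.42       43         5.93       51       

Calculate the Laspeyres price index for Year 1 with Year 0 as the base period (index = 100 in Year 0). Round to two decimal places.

112.29

Laspeyres price index uses base-period quantities as weights.
ΣP(Year 1)·Q(Year 0) = 9.35×88 + 5.93×43 = 822.8 + 254.99 = 1077.79
ΣP(Year 0)·Q(Year 0) = 7.77×88 + 6.42×43 = 683.76 + 276.06 = 959.82
Index = 1077.79 / 959.82 × 100 = 112.2908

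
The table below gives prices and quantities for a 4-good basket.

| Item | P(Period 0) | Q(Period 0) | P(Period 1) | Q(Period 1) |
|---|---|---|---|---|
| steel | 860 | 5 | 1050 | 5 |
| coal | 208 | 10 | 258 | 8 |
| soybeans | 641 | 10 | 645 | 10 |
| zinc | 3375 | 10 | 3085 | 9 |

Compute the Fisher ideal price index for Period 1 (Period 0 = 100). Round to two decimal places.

Laspeyres component (base-period weights):
ΣP(Period 1)Q(Period 0) = 1050×5 + 258×10 + 645×10 + 3085×10 = 5250 + 2580 + 6450 + 30850 = 45130
ΣP(Period 0)Q(Period 0) = 860×5 + 208×10 + 641×10 + 3375×10 = 4300 + 2080 + 6410 + 33750 = 46540
L = 45130 / 46540 × 100 = 96.9703
Paasche component (current-period weights):
ΣP(Period 1)Q(Period 1) = 1050×5 + 258×8 + 645×10 + 3085×9 = 5250 + 2064 + 6450 + 27765 = 41529
ΣP(Period 0)Q(Period 1) = 860×5 + 208×8 + 641×10 + 3375×9 = 4300 + 1664 + 6410 + 30375 = 42749
P = 41529 / 42749 × 100 = 97.1461
Fisher = √(L × P) = √(96.9703 × 97.1461) = 97.0582

97.06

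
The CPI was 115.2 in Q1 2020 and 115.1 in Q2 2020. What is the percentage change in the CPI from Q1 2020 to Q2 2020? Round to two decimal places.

-0.09%

Change = (115.1 − 115.2) / 115.2 × 100
       = -0.1 / 115.2 × 100 = -0.0868%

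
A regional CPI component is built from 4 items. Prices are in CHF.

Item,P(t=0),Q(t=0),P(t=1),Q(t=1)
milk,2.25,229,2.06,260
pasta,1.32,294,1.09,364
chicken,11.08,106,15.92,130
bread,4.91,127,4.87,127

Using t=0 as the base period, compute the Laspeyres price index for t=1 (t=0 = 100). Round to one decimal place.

Laspeyres price index uses base-period quantities as weights.
ΣP(t=1)·Q(t=0) = 2.06×229 + 1.09×294 + 15.92×106 + 4.87×127 = 471.74 + 320.46 + 1687.52 + 618.49 = 3098.21
ΣP(t=0)·Q(t=0) = 2.25×229 + 1.32×294 + 11.08×106 + 4.91×127 = 515.25 + 388.08 + 1174.48 + 623.57 = 2701.38
Index = 3098.21 / 2701.38 × 100 = 114.6899

114.7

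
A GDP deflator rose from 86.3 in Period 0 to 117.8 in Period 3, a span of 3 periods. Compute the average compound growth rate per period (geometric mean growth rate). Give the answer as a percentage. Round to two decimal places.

Growth factor = (117.8/86.3)^(1/3) = (1.365006)^(1/3) = 1.109289
Growth rate = 1.109289 − 1 = 0.109289 = 10.9289%

10.93%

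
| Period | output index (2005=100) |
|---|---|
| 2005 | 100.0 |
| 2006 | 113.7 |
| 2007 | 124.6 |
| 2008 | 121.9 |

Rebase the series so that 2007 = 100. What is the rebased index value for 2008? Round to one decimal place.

97.8

Rebased(2008) = 121.9 / 124.6 × 100 = 97.8331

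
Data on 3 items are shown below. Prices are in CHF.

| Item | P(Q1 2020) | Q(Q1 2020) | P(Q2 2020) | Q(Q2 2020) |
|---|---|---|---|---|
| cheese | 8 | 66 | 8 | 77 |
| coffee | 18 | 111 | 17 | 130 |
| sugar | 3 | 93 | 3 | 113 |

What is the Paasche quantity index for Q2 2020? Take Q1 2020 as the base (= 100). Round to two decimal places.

117.48

Paasche quantity index uses current-period prices as weights.
ΣP(Q2 2020)·Q(Q2 2020) = 8×77 + 17×130 + 3×113 = 616 + 2210 + 339 = 3165
ΣP(Q2 2020)·Q(Q1 2020) = 8×66 + 17×111 + 3×93 = 528 + 1887 + 279 = 2694
Index = 3165 / 2694 × 100 = 117.4833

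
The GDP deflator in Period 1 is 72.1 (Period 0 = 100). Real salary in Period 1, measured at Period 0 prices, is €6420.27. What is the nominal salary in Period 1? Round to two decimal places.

Nominal = Real × (Index/100) = 6420.27 × (72.1/100)
        = 6420.27 × 0.721 = 4629.0147

4629.01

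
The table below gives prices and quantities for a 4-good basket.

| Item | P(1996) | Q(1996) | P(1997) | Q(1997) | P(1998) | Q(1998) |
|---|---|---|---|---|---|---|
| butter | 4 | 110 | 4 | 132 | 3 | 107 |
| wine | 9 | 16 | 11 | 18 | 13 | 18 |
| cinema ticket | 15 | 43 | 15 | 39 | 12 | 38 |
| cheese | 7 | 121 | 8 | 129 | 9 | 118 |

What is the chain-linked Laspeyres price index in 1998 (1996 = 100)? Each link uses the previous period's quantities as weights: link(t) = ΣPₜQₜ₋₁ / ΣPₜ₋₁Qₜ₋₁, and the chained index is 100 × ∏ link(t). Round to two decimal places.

Link 1996→1997:
ΣP(1997)Q(1996) = 4×110 + 11×16 + 15×43 + 8×121 = 440 + 176 + 645 + 968 = 2229
ΣP(1996)Q(1996) = 4×110 + 9×16 + 15×43 + 7×121 = 440 + 144 + 645 + 847 = 2076
link = 2229/2076 = 1.073699
Link 1997→1998:
ΣP(1998)Q(1997) = 3×132 + 13×18 + 12×39 + 9×129 = 396 + 234 + 468 + 1161 = 2259
ΣP(1997)Q(1997) = 4×132 + 11×18 + 15×39 + 8×129 = 528 + 198 + 585 + 1032 = 2343
link = 2259/2343 = 0.964149
Chained index = 100 × 1.073699 × 0.964149 = 103.5206

103.52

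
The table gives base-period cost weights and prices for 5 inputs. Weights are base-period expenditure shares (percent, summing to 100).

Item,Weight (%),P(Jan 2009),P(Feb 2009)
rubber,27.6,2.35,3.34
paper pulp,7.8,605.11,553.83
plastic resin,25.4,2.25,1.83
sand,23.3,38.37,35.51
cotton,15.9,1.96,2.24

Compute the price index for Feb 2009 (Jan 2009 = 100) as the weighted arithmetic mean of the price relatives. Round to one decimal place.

rubber: 27.6 × (3.34/2.35) = 27.6 × 1.421277 = 39.2272
paper pulp: 7.8 × (553.83/605.11) = 7.8 × 0.915255 = 7.1390
plastic resin: 25.4 × (1.83/2.25) = 25.4 × 0.813333 = 20.6587
sand: 23.3 × (35.51/38.37) = 23.3 × 0.925463 = 21.5633
cotton: 15.9 × (2.24/1.96) = 15.9 × 1.142857 = 18.1714
Index = Σ wᵢ·(p₁ᵢ/p₀ᵢ) = 39.2272 + 7.1390 + 20.6587 + 21.5633 + 18.1714 = 106.7596

106.8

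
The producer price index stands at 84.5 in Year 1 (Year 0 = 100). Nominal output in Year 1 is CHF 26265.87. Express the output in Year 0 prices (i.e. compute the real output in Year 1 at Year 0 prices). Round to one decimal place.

Real = Nominal ÷ (Index/100) = 26265.87 ÷ (84.5/100)
     = 26265.87 ÷ 0.845 = 31083.8698

31083.9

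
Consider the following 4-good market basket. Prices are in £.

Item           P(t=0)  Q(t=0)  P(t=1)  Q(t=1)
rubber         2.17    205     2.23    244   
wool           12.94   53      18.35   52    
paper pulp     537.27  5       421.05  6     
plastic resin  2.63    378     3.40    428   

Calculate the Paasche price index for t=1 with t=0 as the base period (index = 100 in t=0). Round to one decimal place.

98.7

Paasche price index uses current-period quantities as weights.
ΣP(t=1)·Q(t=1) = 2.23×244 + 18.35×52 + 421.05×6 + 3.40×428 = 544.12 + 954.2 + 2526.3 + 1455.2 = 5479.82
ΣP(t=0)·Q(t=1) = 2.17×244 + 12.94×52 + 537.27×6 + 2.63×428 = 529.48 + 672.88 + 3223.62 + 1125.64 = 5551.62
Index = 5479.82 / 5551.62 × 100 = 98.7067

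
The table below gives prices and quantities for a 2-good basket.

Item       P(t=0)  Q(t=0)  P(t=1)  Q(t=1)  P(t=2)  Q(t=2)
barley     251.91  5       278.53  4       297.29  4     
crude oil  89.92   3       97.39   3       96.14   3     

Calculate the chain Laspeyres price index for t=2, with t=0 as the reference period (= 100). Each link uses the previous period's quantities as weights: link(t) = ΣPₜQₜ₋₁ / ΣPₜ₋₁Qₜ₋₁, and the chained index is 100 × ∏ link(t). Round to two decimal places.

Link t=0→t=1:
ΣP(t=1)Q(t=0) = 278.53×5 + 97.39×3 = 1392.65 + 292.17 = 1684.82
ΣP(t=0)Q(t=0) = 251.91×5 + 89.92×3 = 1259.55 + 269.76 = 1529.31
link = 1684.82/1529.31 = 1.101686
Link t=1→t=2:
ΣP(t=2)Q(t=1) = 297.29×4 + 96.14×3 = 1189.16 + 288.42 = 1477.58
ΣP(t=1)Q(t=1) = 278.53×4 + 97.39×3 = 1114.12 + 292.17 = 1406.29
link = 1477.58/1406.29 = 1.050694
Chained index = 100 × 1.101686 × 1.050694 = 115.7535

115.75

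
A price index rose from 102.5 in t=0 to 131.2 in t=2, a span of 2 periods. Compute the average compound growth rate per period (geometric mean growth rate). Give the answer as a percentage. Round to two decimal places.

13.14%

Growth factor = (131.2/102.5)^(1/2) = (1.280000)^(1/2) = 1.131371
Growth rate = 1.131371 − 1 = 0.131371 = 13.1371%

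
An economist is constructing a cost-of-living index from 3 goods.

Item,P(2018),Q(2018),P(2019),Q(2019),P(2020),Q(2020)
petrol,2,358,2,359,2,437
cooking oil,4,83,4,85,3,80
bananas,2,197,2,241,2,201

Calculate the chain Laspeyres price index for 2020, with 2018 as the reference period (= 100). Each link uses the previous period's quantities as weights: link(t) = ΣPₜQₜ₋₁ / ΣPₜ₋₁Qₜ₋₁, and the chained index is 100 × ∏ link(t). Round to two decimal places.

94.48

Link 2018→2019:
ΣP(2019)Q(2018) = 2×358 + 4×83 + 2×197 = 716 + 332 + 394 = 1442
ΣP(2018)Q(2018) = 2×358 + 4×83 + 2×197 = 716 + 332 + 394 = 1442
link = 1442/1442 = 1.000000
Link 2019→2020:
ΣP(2020)Q(2019) = 2×359 + 3×85 + 2×241 = 718 + 255 + 482 = 1455
ΣP(2019)Q(2019) = 2×359 + 4×85 + 2×241 = 718 + 340 + 482 = 1540
link = 1455/1540 = 0.944805
Chained index = 100 × 1.000000 × 0.944805 = 94.4805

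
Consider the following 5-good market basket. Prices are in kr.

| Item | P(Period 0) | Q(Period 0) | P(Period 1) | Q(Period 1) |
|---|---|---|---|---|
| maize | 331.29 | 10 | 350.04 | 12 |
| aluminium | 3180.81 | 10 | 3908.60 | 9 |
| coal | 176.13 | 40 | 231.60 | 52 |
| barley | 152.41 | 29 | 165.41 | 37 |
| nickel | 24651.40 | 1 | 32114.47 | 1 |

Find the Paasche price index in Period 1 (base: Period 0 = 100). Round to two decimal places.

124.43

Paasche price index uses current-period quantities as weights.
ΣP(Period 1)·Q(Period 1) = 350.04×12 + 3908.60×9 + 231.60×52 + 165.41×37 + 32114.47×1 = 4200.48 + 35177.4 + 12043.2 + 6120.17 + 32114.47 = 89655.72
ΣP(Period 0)·Q(Period 1) = 331.29×12 + 3180.81×9 + 176.13×52 + 152.41×37 + 24651.40×1 = 3975.48 + 28627.29 + 9158.76 + 5639.17 + 24651.4 = 72052.1
Index = 89655.72 / 72052.1 × 100 = 124.4318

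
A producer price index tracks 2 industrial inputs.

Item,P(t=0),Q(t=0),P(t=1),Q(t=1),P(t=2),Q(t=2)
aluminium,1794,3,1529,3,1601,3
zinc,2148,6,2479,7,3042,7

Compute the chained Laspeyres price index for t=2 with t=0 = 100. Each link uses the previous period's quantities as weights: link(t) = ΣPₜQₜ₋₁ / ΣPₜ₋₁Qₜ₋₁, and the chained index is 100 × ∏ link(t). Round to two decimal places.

126.70

Link t=0→t=1:
ΣP(t=1)Q(t=0) = 1529×3 + 2479×6 = 4587 + 14874 = 19461
ΣP(t=0)Q(t=0) = 1794×3 + 2148×6 = 5382 + 12888 = 18270
link = 19461/18270 = 1.065189
Link t=1→t=2:
ΣP(t=2)Q(t=1) = 1601×3 + 3042×7 = 4803 + 21294 = 26097
ΣP(t=1)Q(t=1) = 1529×3 + 2479×7 = 4587 + 17353 = 21940
link = 26097/21940 = 1.189471
Chained index = 100 × 1.065189 × 1.189471 = 126.7012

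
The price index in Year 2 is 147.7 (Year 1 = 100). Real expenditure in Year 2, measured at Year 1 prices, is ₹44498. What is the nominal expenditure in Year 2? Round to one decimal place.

65723.5

Nominal = Real × (Index/100) = 44498 × (147.7/100)
        = 44498 × 1.477 = 65723.5460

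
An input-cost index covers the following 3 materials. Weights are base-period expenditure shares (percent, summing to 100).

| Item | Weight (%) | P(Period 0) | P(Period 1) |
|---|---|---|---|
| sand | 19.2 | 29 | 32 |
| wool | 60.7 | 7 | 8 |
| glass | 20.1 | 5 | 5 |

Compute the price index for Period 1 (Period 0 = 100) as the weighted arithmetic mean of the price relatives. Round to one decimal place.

110.7

sand: 19.2 × (32/29) = 19.2 × 1.103448 = 21.1862
wool: 60.7 × (8/7) = 60.7 × 1.142857 = 69.3714
glass: 20.1 × (5/5) = 20.1 × 1.000000 = 20.1000
Index = Σ wᵢ·(p₁ᵢ/p₀ᵢ) = 21.1862 + 69.3714 + 20.1000 = 110.6576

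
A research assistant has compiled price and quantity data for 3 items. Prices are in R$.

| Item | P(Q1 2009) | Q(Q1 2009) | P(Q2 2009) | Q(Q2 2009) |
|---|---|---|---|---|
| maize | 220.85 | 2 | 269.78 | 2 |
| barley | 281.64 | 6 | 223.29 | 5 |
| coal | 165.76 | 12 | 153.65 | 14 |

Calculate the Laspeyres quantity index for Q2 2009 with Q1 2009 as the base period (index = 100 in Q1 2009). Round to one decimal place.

101.2

Laspeyres quantity index uses base-period prices as weights.
ΣP(Q1 2009)·Q(Q2 2009) = 220.85×2 + 281.64×5 + 165.76×14 = 441.7 + 1408.2 + 2320.64 = 4170.54
ΣP(Q1 2009)·Q(Q1 2009) = 220.85×2 + 281.64×6 + 165.76×12 = 441.7 + 1689.84 + 1989.12 = 4120.66
Index = 4170.54 / 4120.66 × 100 = 101.2105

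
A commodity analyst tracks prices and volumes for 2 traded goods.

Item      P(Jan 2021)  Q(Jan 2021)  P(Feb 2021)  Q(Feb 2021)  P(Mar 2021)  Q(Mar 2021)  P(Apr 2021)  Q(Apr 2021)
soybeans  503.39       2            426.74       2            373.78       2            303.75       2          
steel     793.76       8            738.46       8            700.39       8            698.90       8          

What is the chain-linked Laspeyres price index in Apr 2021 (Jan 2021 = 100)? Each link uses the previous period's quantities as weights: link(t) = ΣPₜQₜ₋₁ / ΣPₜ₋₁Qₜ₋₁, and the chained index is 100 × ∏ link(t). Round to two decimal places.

Link Jan 2021→Feb 2021:
ΣP(Feb 2021)Q(Jan 2021) = 426.74×2 + 738.46×8 = 853.48 + 5907.68 = 6761.16
ΣP(Jan 2021)Q(Jan 2021) = 503.39×2 + 793.76×8 = 1006.78 + 6350.08 = 7356.86
link = 6761.16/7356.86 = 0.919028
Link Feb 2021→Mar 2021:
ΣP(Mar 2021)Q(Feb 2021) = 373.78×2 + 700.39×8 = 747.56 + 5603.12 = 6350.68
ΣP(Feb 2021)Q(Feb 2021) = 426.74×2 + 738.46×8 = 853.48 + 5907.68 = 6761.16
link = 6350.68/6761.16 = 0.939289
Link Mar 2021→Apr 2021:
ΣP(Apr 2021)Q(Mar 2021) = 303.75×2 + 698.90×8 = 607.5 + 5591.2 = 6198.7
ΣP(Mar 2021)Q(Mar 2021) = 373.78×2 + 700.39×8 = 747.56 + 5603.12 = 6350.68
link = 6198.7/6350.68 = 0.976069
Chained index = 100 × 0.919028 × 0.939289 × 0.976069 = 84.2574

84.26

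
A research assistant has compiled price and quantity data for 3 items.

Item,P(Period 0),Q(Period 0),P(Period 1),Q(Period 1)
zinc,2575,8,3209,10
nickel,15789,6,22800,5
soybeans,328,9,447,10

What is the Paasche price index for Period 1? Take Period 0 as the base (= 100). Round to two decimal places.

Paasche price index uses current-period quantities as weights.
ΣP(Period 1)·Q(Period 1) = 3209×10 + 22800×5 + 447×10 = 32090 + 114000 + 4470 = 150560
ΣP(Period 0)·Q(Period 1) = 2575×10 + 15789×5 + 328×10 = 25750 + 78945 + 3280 = 107975
Index = 150560 / 107975 × 100 = 139.4397

139.44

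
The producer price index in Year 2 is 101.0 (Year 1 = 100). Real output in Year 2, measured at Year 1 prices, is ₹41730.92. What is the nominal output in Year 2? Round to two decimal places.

42148.23

Nominal = Real × (Index/100) = 41730.92 × (101.0/100)
        = 41730.92 × 1.010 = 42148.2292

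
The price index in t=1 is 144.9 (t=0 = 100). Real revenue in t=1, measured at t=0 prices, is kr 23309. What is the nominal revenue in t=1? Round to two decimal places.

Nominal = Real × (Index/100) = 23309 × (144.9/100)
        = 23309 × 1.449 = 33774.7410

33774.74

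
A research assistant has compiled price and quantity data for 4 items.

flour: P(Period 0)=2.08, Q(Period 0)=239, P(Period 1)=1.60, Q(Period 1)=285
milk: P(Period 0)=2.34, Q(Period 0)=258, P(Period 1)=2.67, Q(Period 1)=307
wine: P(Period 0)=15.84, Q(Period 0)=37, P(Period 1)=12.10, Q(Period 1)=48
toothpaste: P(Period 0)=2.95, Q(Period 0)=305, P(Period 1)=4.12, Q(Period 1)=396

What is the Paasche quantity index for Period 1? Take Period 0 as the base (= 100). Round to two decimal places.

125.67

Paasche quantity index uses current-period prices as weights.
ΣP(Period 1)·Q(Period 1) = 1.60×285 + 2.67×307 + 12.10×48 + 4.12×396 = 456 + 819.69 + 580.8 + 1631.52 = 3488.01
ΣP(Period 1)·Q(Period 0) = 1.60×239 + 2.67×258 + 12.10×37 + 4.12×305 = 382.4 + 688.86 + 447.7 + 1256.6 = 2775.56
Index = 3488.01 / 2775.56 × 100 = 125.6687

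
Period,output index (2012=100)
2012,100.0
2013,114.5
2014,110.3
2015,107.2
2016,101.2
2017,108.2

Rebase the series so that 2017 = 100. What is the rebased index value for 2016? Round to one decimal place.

93.5

Rebased(2016) = 101.2 / 108.2 × 100 = 93.5305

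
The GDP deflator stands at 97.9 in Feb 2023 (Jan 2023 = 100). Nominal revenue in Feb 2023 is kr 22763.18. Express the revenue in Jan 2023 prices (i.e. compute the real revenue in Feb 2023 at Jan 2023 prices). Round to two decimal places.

23251.46

Real = Nominal ÷ (Index/100) = 22763.18 ÷ (97.9/100)
     = 22763.18 ÷ 0.979 = 23251.4607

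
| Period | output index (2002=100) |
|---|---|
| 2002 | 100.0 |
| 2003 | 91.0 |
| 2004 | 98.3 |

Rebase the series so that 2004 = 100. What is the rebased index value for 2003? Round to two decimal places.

92.57

Rebased(2003) = 91.0 / 98.3 × 100 = 92.5738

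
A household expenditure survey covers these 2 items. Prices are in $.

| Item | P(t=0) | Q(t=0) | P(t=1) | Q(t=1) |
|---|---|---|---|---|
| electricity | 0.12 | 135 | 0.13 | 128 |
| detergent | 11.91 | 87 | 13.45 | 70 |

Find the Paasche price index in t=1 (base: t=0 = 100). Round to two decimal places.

112.85

Paasche price index uses current-period quantities as weights.
ΣP(t=1)·Q(t=1) = 0.13×128 + 13.45×70 = 16.64 + 941.5 = 958.14
ΣP(t=0)·Q(t=1) = 0.12×128 + 11.91×70 = 15.36 + 833.7 = 849.06
Index = 958.14 / 849.06 × 100 = 112.8471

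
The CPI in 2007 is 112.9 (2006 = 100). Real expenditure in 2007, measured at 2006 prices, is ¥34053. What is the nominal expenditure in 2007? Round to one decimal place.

38445.8

Nominal = Real × (Index/100) = 34053 × (112.9/100)
        = 34053 × 1.129 = 38445.8370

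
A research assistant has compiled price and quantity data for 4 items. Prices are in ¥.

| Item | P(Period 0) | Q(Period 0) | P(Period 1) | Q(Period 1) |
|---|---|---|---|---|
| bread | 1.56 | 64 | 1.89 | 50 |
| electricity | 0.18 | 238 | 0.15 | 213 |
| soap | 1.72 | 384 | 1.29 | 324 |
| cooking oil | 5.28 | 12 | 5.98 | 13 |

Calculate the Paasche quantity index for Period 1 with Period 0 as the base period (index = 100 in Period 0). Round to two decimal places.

Paasche quantity index uses current-period prices as weights.
ΣP(Period 1)·Q(Period 1) = 1.89×50 + 0.15×213 + 1.29×324 + 5.98×13 = 94.5 + 31.95 + 417.96 + 77.74 = 622.15
ΣP(Period 1)·Q(Period 0) = 1.89×64 + 0.15×238 + 1.29×384 + 5.98×12 = 120.96 + 35.7 + 495.36 + 71.76 = 723.78
Index = 622.15 / 723.78 × 100 = 85.9584

85.96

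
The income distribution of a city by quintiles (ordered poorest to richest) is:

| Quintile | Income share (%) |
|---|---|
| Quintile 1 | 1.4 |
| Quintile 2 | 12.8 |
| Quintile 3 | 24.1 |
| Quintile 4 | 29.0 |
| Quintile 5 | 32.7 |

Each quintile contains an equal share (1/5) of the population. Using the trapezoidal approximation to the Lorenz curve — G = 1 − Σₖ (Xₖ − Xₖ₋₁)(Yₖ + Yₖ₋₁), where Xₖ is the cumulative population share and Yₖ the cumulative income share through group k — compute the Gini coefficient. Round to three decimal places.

0.315

Cumulative income shares Yₖ: 0.0140, 0.1420, 0.3830, 0.6730, 1.0000
Σ (Xₖ−Xₖ₋₁)(Yₖ+Yₖ₋₁) = (1/5)(0.0140+0.0000) + (1/5)(0.1420+0.0140) + (1/5)(0.3830+0.1420) + (1/5)(0.6730+0.3830) + (1/5)(1.0000+0.6730)
  = 0.0028 + 0.0312 + 0.1050 + 0.2112 + 0.3346 = 0.6848
G = 1 − 0.6848 = 0.3152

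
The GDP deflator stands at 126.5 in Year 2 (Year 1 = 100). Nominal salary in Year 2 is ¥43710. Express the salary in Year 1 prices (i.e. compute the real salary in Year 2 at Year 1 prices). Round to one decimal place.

34553.4

Real = Nominal ÷ (Index/100) = 43710 ÷ (126.5/100)
     = 43710 ÷ 1.265 = 34553.3597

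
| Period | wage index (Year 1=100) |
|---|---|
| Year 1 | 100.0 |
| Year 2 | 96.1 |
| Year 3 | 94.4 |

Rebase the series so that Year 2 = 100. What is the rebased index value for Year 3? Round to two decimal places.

98.23

Rebased(Year 3) = 94.4 / 96.1 × 100 = 98.2310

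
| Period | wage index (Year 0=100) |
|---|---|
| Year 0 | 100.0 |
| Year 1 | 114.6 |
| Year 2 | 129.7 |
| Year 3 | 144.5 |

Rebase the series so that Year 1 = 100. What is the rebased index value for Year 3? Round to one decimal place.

126.1

Rebased(Year 3) = 144.5 / 114.6 × 100 = 126.0908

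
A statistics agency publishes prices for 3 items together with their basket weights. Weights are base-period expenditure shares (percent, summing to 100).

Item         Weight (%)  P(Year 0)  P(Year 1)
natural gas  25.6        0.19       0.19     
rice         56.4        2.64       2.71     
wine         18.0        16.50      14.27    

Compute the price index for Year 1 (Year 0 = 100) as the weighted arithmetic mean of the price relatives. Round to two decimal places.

natural gas: 25.6 × (0.19/0.19) = 25.6 × 1.000000 = 25.6000
rice: 56.4 × (2.71/2.64) = 56.4 × 1.026515 = 57.8955
wine: 18.0 × (14.27/16.50) = 18.0 × 0.864848 = 15.5673
Index = Σ wᵢ·(p₁ᵢ/p₀ᵢ) = 25.6000 + 57.8955 + 15.5673 = 99.0627

99.06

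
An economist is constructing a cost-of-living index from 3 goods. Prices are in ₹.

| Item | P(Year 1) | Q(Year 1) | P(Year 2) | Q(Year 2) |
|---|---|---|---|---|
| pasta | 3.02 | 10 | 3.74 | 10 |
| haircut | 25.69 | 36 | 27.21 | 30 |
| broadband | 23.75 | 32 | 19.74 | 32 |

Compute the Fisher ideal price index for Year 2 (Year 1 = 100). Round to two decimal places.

Laspeyres component (base-period weights):
ΣP(Year 2)Q(Year 1) = 3.74×10 + 27.21×36 + 19.74×32 = 37.4 + 979.56 + 631.68 = 1648.64
ΣP(Year 1)Q(Year 1) = 3.02×10 + 25.69×36 + 23.75×32 = 30.2 + 924.84 + 760 = 1715.04
L = 1648.64 / 1715.04 × 100 = 96.1284
Paasche component (current-period weights):
ΣP(Year 2)Q(Year 2) = 3.74×10 + 27.21×30 + 19.74×32 = 37.4 + 816.3 + 631.68 = 1485.38
ΣP(Year 1)Q(Year 2) = 3.02×10 + 25.69×30 + 23.75×32 = 30.2 + 770.7 + 760 = 1560.9
P = 1485.38 / 1560.9 × 100 = 95.1618
Fisher = √(L × P) = √(96.1284 × 95.1618) = 95.6438

95.64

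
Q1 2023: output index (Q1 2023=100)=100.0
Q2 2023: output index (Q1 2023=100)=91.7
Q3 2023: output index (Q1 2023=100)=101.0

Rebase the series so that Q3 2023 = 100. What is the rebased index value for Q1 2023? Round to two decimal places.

Rebased(Q1 2023) = 100.0 / 101.0 × 100 = 99.0099

99.01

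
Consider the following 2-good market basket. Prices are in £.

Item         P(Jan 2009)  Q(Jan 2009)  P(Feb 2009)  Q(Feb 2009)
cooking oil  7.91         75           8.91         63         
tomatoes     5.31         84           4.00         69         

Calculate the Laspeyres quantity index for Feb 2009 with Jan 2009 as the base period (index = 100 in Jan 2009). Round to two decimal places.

83.20

Laspeyres quantity index uses base-period prices as weights.
ΣP(Jan 2009)·Q(Feb 2009) = 7.91×63 + 5.31×69 = 498.33 + 366.39 = 864.72
ΣP(Jan 2009)·Q(Jan 2009) = 7.91×75 + 5.31×84 = 593.25 + 446.04 = 1039.29
Index = 864.72 / 1039.29 × 100 = 83.2030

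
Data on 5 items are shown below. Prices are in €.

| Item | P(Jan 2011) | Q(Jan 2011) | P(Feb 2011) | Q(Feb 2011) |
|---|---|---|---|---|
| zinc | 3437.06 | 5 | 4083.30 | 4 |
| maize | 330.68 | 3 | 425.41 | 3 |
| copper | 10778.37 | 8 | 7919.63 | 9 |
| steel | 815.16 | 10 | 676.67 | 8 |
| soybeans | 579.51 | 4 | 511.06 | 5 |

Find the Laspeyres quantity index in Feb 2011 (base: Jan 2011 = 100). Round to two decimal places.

Laspeyres quantity index uses base-period prices as weights.
ΣP(Jan 2011)·Q(Feb 2011) = 3437.06×4 + 330.68×3 + 10778.37×9 + 815.16×8 + 579.51×5 = 13748.24 + 992.04 + 97005.33 + 6521.28 + 2897.55 = 121164.44
ΣP(Jan 2011)·Q(Jan 2011) = 3437.06×5 + 330.68×3 + 10778.37×8 + 815.16×10 + 579.51×4 = 17185.3 + 992.04 + 86226.96 + 8151.6 + 2318.04 = 114873.94
Index = 121164.44 / 114873.94 × 100 = 105.4760

105.48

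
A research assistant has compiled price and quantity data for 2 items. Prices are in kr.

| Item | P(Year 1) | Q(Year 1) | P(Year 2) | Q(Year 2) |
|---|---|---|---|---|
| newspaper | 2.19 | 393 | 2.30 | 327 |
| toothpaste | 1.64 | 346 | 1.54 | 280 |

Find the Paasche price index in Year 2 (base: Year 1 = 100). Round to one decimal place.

Paasche price index uses current-period quantities as weights.
ΣP(Year 2)·Q(Year 2) = 2.30×327 + 1.54×280 = 752.1 + 431.2 = 1183.3
ΣP(Year 1)·Q(Year 2) = 2.19×327 + 1.64×280 = 716.13 + 459.2 = 1175.33
Index = 1183.3 / 1175.33 × 100 = 100.6781

100.7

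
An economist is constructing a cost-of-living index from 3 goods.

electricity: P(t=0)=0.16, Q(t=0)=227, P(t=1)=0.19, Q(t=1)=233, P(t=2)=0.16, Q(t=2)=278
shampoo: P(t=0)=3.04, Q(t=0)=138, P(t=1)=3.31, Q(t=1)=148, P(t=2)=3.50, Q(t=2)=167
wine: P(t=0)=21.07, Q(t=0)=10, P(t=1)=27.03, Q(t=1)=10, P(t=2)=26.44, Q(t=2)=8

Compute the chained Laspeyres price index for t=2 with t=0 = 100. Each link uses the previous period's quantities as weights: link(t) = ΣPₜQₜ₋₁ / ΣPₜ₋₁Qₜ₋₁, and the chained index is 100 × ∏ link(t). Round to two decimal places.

117.74

Link t=0→t=1:
ΣP(t=1)Q(t=0) = 0.19×227 + 3.31×138 + 27.03×10 = 43.13 + 456.78 + 270.3 = 770.21
ΣP(t=0)Q(t=0) = 0.16×227 + 3.04×138 + 21.07×10 = 36.32 + 419.52 + 210.7 = 666.54
link = 770.21/666.54 = 1.155535
Link t=1→t=2:
ΣP(t=2)Q(t=1) = 0.16×233 + 3.50×148 + 26.44×10 = 37.28 + 518 + 264.4 = 819.68
ΣP(t=1)Q(t=1) = 0.19×233 + 3.31×148 + 27.03×10 = 44.27 + 489.88 + 270.3 = 804.45
link = 819.68/804.45 = 1.018932
Chained index = 100 × 1.155535 × 1.018932 = 117.7411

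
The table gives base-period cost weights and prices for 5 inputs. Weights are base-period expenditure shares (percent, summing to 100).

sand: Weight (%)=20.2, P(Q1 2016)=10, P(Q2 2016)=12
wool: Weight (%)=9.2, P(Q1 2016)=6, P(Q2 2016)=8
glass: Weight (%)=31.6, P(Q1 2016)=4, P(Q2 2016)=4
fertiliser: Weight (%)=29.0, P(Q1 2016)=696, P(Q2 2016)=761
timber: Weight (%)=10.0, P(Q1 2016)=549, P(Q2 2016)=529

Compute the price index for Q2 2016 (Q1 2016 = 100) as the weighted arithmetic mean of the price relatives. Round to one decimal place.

109.5

sand: 20.2 × (12/10) = 20.2 × 1.200000 = 24.2400
wool: 9.2 × (8/6) = 9.2 × 1.333333 = 12.2667
glass: 31.6 × (4/4) = 31.6 × 1.000000 = 31.6000
fertiliser: 29.0 × (761/696) = 29.0 × 1.093391 = 31.7083
timber: 10.0 × (529/549) = 10.0 × 0.963570 = 9.6357
Index = Σ wᵢ·(p₁ᵢ/p₀ᵢ) = 24.2400 + 12.2667 + 31.6000 + 31.7083 + 9.6357 = 109.4507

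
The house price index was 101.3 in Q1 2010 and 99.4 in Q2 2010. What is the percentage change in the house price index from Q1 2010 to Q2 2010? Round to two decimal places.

-1.88%

Change = (99.4 − 101.3) / 101.3 × 100
       = -1.9 / 101.3 × 100 = -1.8756%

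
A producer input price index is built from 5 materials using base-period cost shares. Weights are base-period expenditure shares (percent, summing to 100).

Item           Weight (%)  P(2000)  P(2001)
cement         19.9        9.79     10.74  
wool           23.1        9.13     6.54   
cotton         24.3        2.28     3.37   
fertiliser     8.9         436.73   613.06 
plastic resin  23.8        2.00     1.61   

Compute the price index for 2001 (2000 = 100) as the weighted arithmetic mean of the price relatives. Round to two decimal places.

105.95

cement: 19.9 × (10.74/9.79) = 19.9 × 1.097038 = 21.8311
wool: 23.1 × (6.54/9.13) = 23.1 × 0.716320 = 16.5470
cotton: 24.3 × (3.37/2.28) = 24.3 × 1.478070 = 35.9171
fertiliser: 8.9 × (613.06/436.73) = 8.9 × 1.403751 = 12.4934
plastic resin: 23.8 × (1.61/2.00) = 23.8 × 0.805000 = 19.1590
Index = Σ wᵢ·(p₁ᵢ/p₀ᵢ) = 21.8311 + 16.5470 + 35.9171 + 12.4934 + 19.1590 = 105.9475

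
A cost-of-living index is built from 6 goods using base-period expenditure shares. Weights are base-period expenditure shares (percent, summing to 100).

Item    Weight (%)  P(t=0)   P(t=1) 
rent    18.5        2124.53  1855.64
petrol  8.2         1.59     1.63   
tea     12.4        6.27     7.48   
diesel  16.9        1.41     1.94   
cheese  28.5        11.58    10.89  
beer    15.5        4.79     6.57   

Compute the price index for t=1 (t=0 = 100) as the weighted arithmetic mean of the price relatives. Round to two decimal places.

110.67

rent: 18.5 × (1855.64/2124.53) = 18.5 × 0.873436 = 16.1586
petrol: 8.2 × (1.63/1.59) = 8.2 × 1.025157 = 8.4063
tea: 12.4 × (7.48/6.27) = 12.4 × 1.192982 = 14.7930
diesel: 16.9 × (1.94/1.41) = 16.9 × 1.375887 = 23.2525
cheese: 28.5 × (10.89/11.58) = 28.5 × 0.940415 = 26.8018
beer: 15.5 × (6.57/4.79) = 15.5 × 1.371608 = 21.2599
Index = Σ wᵢ·(p₁ᵢ/p₀ᵢ) = 16.1586 + 8.4063 + 14.7930 + 23.2525 + 26.8018 + 21.2599 = 110.6720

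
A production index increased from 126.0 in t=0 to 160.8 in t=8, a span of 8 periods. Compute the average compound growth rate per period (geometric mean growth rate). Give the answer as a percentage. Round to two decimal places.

3.10%

Growth factor = (160.8/126.0)^(1/8) = (1.276190)^(1/8) = 1.030954
Growth rate = 1.030954 − 1 = 0.030954 = 3.0954%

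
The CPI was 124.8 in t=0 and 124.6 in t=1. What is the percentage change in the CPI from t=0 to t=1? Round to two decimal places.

-0.16%

Change = (124.6 − 124.8) / 124.8 × 100
       = -0.2 / 124.8 × 100 = -0.1603%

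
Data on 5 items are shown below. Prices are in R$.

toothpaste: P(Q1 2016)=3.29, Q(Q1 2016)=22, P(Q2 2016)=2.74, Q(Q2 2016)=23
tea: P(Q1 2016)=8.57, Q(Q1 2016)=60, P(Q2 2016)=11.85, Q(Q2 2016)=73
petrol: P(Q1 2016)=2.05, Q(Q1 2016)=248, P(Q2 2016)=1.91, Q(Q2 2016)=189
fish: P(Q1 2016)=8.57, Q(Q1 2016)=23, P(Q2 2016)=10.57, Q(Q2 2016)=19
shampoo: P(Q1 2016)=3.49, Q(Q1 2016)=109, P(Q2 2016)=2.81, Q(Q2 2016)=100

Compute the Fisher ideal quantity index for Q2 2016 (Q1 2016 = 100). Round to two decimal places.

Laspeyres component (base-period weights):
ΣP(Q1 2016)Q(Q2 2016) = 3.29×23 + 8.57×73 + 2.05×189 + 8.57×19 + 3.49×100 = 75.67 + 625.61 + 387.45 + 162.83 + 349 = 1600.56
ΣP(Q1 2016)Q(Q1 2016) = 3.29×22 + 8.57×60 + 2.05×248 + 8.57×23 + 3.49×109 = 72.38 + 514.2 + 508.4 + 197.11 + 380.41 = 1672.5
L = 1600.56 / 1672.5 × 100 = 95.6987
Paasche component (current-period weights):
ΣP(Q2 2016)Q(Q2 2016) = 2.74×23 + 11.85×73 + 1.91×189 + 10.57×19 + 2.81×100 = 63.02 + 865.05 + 360.99 + 200.83 + 281 = 1770.89
ΣP(Q2 2016)Q(Q1 2016) = 2.74×22 + 11.85×60 + 1.91×248 + 10.57×23 + 2.81×109 = 60.28 + 711 + 473.68 + 243.11 + 306.29 = 1794.36
P = 1770.89 / 1794.36 × 100 = 98.6920
Fisher = √(L × P) = √(95.6987 × 98.6920) = 97.1838

97.18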